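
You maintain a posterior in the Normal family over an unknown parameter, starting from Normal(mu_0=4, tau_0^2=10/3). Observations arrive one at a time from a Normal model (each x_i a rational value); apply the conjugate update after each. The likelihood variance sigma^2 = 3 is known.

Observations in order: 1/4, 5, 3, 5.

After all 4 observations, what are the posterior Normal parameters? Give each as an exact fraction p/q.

obs 1: x=1/4 → posterior Normal(77/38, 30/19)
obs 2: x=5 → posterior Normal(177/58, 30/29)
obs 3: x=3 → posterior Normal(79/26, 10/13)
obs 4: x=5 → posterior Normal(337/98, 30/49)

mu_0=337/98, tau_0^2=30/49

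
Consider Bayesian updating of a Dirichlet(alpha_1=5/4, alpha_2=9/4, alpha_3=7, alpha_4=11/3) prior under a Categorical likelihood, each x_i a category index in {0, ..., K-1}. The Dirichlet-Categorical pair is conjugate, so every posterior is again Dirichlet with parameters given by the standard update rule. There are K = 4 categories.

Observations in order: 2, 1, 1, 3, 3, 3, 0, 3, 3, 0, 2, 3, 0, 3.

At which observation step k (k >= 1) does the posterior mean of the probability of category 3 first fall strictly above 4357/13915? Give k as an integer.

k = 6

obs 1: x=2 → posterior Dirichlet(5/4, 9/4, 8, 11/3)
obs 2: x=1 → posterior Dirichlet(5/4, 13/4, 8, 11/3)
obs 3: x=1 → posterior Dirichlet(5/4, 17/4, 8, 11/3)
obs 4: x=3 → posterior Dirichlet(5/4, 17/4, 8, 14/3)
obs 5: x=3 → posterior Dirichlet(5/4, 17/4, 8, 17/3)
obs 6: x=3 → posterior Dirichlet(5/4, 17/4, 8, 20/3)
obs 7: x=0 → posterior Dirichlet(9/4, 17/4, 8, 20/3)
obs 8: x=3 → posterior Dirichlet(9/4, 17/4, 8, 23/3)
obs 9: x=3 → posterior Dirichlet(9/4, 17/4, 8, 26/3)
obs 10: x=0 → posterior Dirichlet(13/4, 17/4, 8, 26/3)
obs 11: x=2 → posterior Dirichlet(13/4, 17/4, 9, 26/3)
obs 12: x=3 → posterior Dirichlet(13/4, 17/4, 9, 29/3)
obs 13: x=0 → posterior Dirichlet(17/4, 17/4, 9, 29/3)
obs 14: x=3 → posterior Dirichlet(17/4, 17/4, 9, 32/3)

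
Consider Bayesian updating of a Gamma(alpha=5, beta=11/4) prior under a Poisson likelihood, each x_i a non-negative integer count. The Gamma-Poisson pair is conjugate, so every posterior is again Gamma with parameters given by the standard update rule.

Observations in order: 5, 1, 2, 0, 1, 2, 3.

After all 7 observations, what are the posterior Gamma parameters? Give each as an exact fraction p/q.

obs 1: x=5 → posterior Gamma(10, 15/4)
obs 2: x=1 → posterior Gamma(11, 19/4)
obs 3: x=2 → posterior Gamma(13, 23/4)
obs 4: x=0 → posterior Gamma(13, 27/4)
obs 5: x=1 → posterior Gamma(14, 31/4)
obs 6: x=2 → posterior Gamma(16, 35/4)
obs 7: x=3 → posterior Gamma(19, 39/4)

alpha=19, beta=39/4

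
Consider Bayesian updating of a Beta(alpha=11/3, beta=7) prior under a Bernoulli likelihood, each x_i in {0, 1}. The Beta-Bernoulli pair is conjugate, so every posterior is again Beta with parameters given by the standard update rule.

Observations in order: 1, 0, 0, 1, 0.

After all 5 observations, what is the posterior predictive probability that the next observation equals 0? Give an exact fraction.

30/47

obs 1: x=1 → posterior Beta(14/3, 7)
obs 2: x=0 → posterior Beta(14/3, 8)
obs 3: x=0 → posterior Beta(14/3, 9)
obs 4: x=1 → posterior Beta(17/3, 9)
obs 5: x=0 → posterior Beta(17/3, 10)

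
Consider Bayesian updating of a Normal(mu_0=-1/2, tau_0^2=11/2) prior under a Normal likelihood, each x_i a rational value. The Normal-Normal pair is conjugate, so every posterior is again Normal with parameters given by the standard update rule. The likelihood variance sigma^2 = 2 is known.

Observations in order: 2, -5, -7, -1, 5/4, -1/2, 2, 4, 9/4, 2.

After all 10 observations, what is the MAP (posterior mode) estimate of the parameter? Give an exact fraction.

obs 1: x=2 → posterior Normal(4/3, 22/15)
obs 2: x=-5 → posterior Normal(-35/26, 11/13)
obs 3: x=-7 → posterior Normal(-112/37, 22/37)
obs 4: x=-1 → posterior Normal(-41/16, 11/24)
obs 5: x=5/4 → posterior Normal(-437/236, 22/59)
obs 6: x=-1/2 → posterior Normal(-459/280, 11/35)
obs 7: x=2 → posterior Normal(-371/324, 22/81)
obs 8: x=4 → posterior Normal(-195/368, 11/46)
obs 9: x=9/4 → posterior Normal(-24/103, 22/103)
obs 10: x=2 → posterior Normal(-1/57, 11/57)

-1/57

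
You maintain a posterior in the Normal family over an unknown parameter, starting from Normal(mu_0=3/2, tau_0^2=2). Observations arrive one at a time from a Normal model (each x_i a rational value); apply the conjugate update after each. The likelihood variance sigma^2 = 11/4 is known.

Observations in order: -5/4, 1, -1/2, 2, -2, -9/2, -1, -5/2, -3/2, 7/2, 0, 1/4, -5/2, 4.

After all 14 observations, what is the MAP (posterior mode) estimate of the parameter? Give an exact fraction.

-47/246

obs 1: x=-5/4 → posterior Normal(13/38, 22/19)
obs 2: x=1 → posterior Normal(29/54, 22/27)
obs 3: x=-1/2 → posterior Normal(3/10, 22/35)
obs 4: x=2 → posterior Normal(53/86, 22/43)
obs 5: x=-2 → posterior Normal(7/34, 22/51)
obs 6: x=-9/2 → posterior Normal(-51/118, 22/59)
obs 7: x=-1 → posterior Normal(-1/2, 22/67)
obs 8: x=-5/2 → posterior Normal(-107/150, 22/75)
obs 9: x=-3/2 → posterior Normal(-131/166, 22/83)
obs 10: x=7/2 → posterior Normal(-75/182, 22/91)
obs 11: x=0 → posterior Normal(-25/66, 2/9)
obs 12: x=1/4 → posterior Normal(-71/214, 22/107)
obs 13: x=-5/2 → posterior Normal(-111/230, 22/115)
obs 14: x=4 → posterior Normal(-47/246, 22/123)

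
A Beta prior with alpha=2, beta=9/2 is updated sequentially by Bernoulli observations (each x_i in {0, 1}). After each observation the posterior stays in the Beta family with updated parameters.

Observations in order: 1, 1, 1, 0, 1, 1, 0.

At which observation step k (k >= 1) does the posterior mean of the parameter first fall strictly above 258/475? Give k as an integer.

obs 1: x=1 → posterior Beta(3, 9/2)
obs 2: x=1 → posterior Beta(4, 9/2)
obs 3: x=1 → posterior Beta(5, 9/2)
obs 4: x=0 → posterior Beta(5, 11/2)
obs 5: x=1 → posterior Beta(6, 11/2)
obs 6: x=1 → posterior Beta(7, 11/2)
obs 7: x=0 → posterior Beta(7, 13/2)

k = 6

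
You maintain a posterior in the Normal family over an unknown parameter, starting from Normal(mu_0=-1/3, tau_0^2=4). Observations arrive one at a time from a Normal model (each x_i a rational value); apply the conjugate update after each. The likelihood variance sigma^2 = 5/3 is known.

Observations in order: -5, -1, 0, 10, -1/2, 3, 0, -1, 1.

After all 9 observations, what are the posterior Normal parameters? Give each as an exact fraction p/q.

mu_0=229/339, tau_0^2=20/113

obs 1: x=-5 → posterior Normal(-185/51, 20/17)
obs 2: x=-1 → posterior Normal(-221/87, 20/29)
obs 3: x=0 → posterior Normal(-221/123, 20/41)
obs 4: x=10 → posterior Normal(139/159, 20/53)
obs 5: x=-1/2 → posterior Normal(121/195, 4/13)
obs 6: x=3 → posterior Normal(229/231, 20/77)
obs 7: x=0 → posterior Normal(229/267, 20/89)
obs 8: x=-1 → posterior Normal(193/303, 20/101)
obs 9: x=1 → posterior Normal(229/339, 20/113)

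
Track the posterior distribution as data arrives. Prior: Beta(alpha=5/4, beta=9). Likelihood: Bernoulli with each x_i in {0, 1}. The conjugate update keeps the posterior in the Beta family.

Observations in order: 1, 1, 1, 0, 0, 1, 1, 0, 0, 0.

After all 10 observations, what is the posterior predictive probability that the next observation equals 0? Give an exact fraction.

obs 1: x=1 → posterior Beta(9/4, 9)
obs 2: x=1 → posterior Beta(13/4, 9)
obs 3: x=1 → posterior Beta(17/4, 9)
obs 4: x=0 → posterior Beta(17/4, 10)
obs 5: x=0 → posterior Beta(17/4, 11)
obs 6: x=1 → posterior Beta(21/4, 11)
obs 7: x=1 → posterior Beta(25/4, 11)
obs 8: x=0 → posterior Beta(25/4, 12)
obs 9: x=0 → posterior Beta(25/4, 13)
obs 10: x=0 → posterior Beta(25/4, 14)

56/81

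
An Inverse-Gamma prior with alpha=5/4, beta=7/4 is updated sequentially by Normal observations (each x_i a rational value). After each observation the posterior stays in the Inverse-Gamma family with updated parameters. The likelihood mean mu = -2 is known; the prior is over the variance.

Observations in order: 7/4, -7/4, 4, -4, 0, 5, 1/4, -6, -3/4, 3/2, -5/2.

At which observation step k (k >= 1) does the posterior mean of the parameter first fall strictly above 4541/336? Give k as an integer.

k = 3

obs 1: x=7/4 → posterior Inverse-Gamma(7/4, 281/32)
obs 2: x=-7/4 → posterior Inverse-Gamma(9/4, 141/16)
obs 3: x=4 → posterior Inverse-Gamma(11/4, 429/16)
obs 4: x=-4 → posterior Inverse-Gamma(13/4, 461/16)
obs 5: x=0 → posterior Inverse-Gamma(15/4, 493/16)
obs 6: x=5 → posterior Inverse-Gamma(17/4, 885/16)
obs 7: x=1/4 → posterior Inverse-Gamma(19/4, 1851/32)
obs 8: x=-6 → posterior Inverse-Gamma(21/4, 2107/32)
obs 9: x=-3/4 → posterior Inverse-Gamma(23/4, 533/8)
obs 10: x=3/2 → posterior Inverse-Gamma(25/4, 291/4)
obs 11: x=-5/2 → posterior Inverse-Gamma(27/4, 583/8)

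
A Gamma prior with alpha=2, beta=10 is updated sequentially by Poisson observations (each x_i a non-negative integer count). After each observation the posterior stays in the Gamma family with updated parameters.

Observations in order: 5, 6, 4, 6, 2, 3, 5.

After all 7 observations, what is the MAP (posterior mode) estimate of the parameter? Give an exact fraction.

obs 1: x=5 → posterior Gamma(7, 11)
obs 2: x=6 → posterior Gamma(13, 12)
obs 3: x=4 → posterior Gamma(17, 13)
obs 4: x=6 → posterior Gamma(23, 14)
obs 5: x=2 → posterior Gamma(25, 15)
obs 6: x=3 → posterior Gamma(28, 16)
obs 7: x=5 → posterior Gamma(33, 17)

32/17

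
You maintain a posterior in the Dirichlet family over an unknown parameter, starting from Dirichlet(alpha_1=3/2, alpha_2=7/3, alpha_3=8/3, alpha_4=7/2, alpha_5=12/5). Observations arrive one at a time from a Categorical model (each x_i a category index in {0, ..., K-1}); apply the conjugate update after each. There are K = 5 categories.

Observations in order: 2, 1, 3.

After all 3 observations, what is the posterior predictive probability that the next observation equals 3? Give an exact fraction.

45/154

obs 1: x=2 → posterior Dirichlet(3/2, 7/3, 11/3, 7/2, 12/5)
obs 2: x=1 → posterior Dirichlet(3/2, 10/3, 11/3, 7/2, 12/5)
obs 3: x=3 → posterior Dirichlet(3/2, 10/3, 11/3, 9/2, 12/5)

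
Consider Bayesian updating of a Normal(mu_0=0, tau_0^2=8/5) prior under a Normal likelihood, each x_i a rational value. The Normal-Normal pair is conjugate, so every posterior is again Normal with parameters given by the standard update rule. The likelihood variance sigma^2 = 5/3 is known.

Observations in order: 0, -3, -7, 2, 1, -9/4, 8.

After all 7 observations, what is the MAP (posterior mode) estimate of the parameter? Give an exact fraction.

obs 1: x=0 → posterior Normal(0, 40/49)
obs 2: x=-3 → posterior Normal(-72/73, 40/73)
obs 3: x=-7 → posterior Normal(-240/97, 40/97)
obs 4: x=2 → posterior Normal(-192/121, 40/121)
obs 5: x=1 → posterior Normal(-168/145, 8/29)
obs 6: x=-9/4 → posterior Normal(-222/169, 40/169)
obs 7: x=8 → posterior Normal(-30/193, 40/193)

-30/193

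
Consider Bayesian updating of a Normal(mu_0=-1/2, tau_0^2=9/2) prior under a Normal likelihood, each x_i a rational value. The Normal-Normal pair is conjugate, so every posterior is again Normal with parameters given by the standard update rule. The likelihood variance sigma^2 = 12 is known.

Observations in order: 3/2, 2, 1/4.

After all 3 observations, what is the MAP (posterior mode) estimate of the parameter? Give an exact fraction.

29/68

obs 1: x=3/2 → posterior Normal(1/22, 36/11)
obs 2: x=2 → posterior Normal(13/28, 18/7)
obs 3: x=1/4 → posterior Normal(29/68, 36/17)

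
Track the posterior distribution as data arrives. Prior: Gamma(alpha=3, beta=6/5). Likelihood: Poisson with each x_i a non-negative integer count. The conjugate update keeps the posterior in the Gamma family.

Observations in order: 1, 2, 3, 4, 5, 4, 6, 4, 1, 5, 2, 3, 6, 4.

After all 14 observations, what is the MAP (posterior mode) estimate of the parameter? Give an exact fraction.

obs 1: x=1 → posterior Gamma(4, 11/5)
obs 2: x=2 → posterior Gamma(6, 16/5)
obs 3: x=3 → posterior Gamma(9, 21/5)
obs 4: x=4 → posterior Gamma(13, 26/5)
obs 5: x=5 → posterior Gamma(18, 31/5)
obs 6: x=4 → posterior Gamma(22, 36/5)
obs 7: x=6 → posterior Gamma(28, 41/5)
obs 8: x=4 → posterior Gamma(32, 46/5)
obs 9: x=1 → posterior Gamma(33, 51/5)
obs 10: x=5 → posterior Gamma(38, 56/5)
obs 11: x=2 → posterior Gamma(40, 61/5)
obs 12: x=3 → posterior Gamma(43, 66/5)
obs 13: x=6 → posterior Gamma(49, 71/5)
obs 14: x=4 → posterior Gamma(53, 76/5)

65/19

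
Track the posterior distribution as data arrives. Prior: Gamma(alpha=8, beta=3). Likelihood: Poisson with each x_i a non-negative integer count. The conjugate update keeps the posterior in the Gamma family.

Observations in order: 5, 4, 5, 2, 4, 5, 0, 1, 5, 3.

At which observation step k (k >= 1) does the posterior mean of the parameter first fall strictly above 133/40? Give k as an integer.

k = 2

obs 1: x=5 → posterior Gamma(13, 4)
obs 2: x=4 → posterior Gamma(17, 5)
obs 3: x=5 → posterior Gamma(22, 6)
obs 4: x=2 → posterior Gamma(24, 7)
obs 5: x=4 → posterior Gamma(28, 8)
obs 6: x=5 → posterior Gamma(33, 9)
obs 7: x=0 → posterior Gamma(33, 10)
obs 8: x=1 → posterior Gamma(34, 11)
obs 9: x=5 → posterior Gamma(39, 12)
obs 10: x=3 → posterior Gamma(42, 13)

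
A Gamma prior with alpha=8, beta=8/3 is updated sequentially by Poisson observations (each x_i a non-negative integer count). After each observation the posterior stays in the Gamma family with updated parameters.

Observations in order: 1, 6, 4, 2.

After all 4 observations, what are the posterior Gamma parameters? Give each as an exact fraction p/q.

alpha=21, beta=20/3

obs 1: x=1 → posterior Gamma(9, 11/3)
obs 2: x=6 → posterior Gamma(15, 14/3)
obs 3: x=4 → posterior Gamma(19, 17/3)
obs 4: x=2 → posterior Gamma(21, 20/3)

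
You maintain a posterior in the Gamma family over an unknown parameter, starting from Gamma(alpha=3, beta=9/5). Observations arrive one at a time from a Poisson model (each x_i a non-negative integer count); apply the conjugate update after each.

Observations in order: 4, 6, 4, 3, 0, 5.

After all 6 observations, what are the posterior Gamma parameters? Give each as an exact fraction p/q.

alpha=25, beta=39/5

obs 1: x=4 → posterior Gamma(7, 14/5)
obs 2: x=6 → posterior Gamma(13, 19/5)
obs 3: x=4 → posterior Gamma(17, 24/5)
obs 4: x=3 → posterior Gamma(20, 29/5)
obs 5: x=0 → posterior Gamma(20, 34/5)
obs 6: x=5 → posterior Gamma(25, 39/5)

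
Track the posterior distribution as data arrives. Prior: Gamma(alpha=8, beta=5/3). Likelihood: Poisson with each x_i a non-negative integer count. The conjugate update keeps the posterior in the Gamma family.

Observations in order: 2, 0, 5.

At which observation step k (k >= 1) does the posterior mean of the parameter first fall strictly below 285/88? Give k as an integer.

k = 2

obs 1: x=2 → posterior Gamma(10, 8/3)
obs 2: x=0 → posterior Gamma(10, 11/3)
obs 3: x=5 → posterior Gamma(15, 14/3)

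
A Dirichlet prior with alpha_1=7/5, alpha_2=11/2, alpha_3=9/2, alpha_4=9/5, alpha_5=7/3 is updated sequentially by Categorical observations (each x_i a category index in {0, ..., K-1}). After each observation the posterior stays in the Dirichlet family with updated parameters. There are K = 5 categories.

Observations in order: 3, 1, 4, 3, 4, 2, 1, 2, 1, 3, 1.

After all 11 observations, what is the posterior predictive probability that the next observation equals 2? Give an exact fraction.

195/796

obs 1: x=3 → posterior Dirichlet(7/5, 11/2, 9/2, 14/5, 7/3)
obs 2: x=1 → posterior Dirichlet(7/5, 13/2, 9/2, 14/5, 7/3)
obs 3: x=4 → posterior Dirichlet(7/5, 13/2, 9/2, 14/5, 10/3)
obs 4: x=3 → posterior Dirichlet(7/5, 13/2, 9/2, 19/5, 10/3)
obs 5: x=4 → posterior Dirichlet(7/5, 13/2, 9/2, 19/5, 13/3)
obs 6: x=2 → posterior Dirichlet(7/5, 13/2, 11/2, 19/5, 13/3)
obs 7: x=1 → posterior Dirichlet(7/5, 15/2, 11/2, 19/5, 13/3)
obs 8: x=2 → posterior Dirichlet(7/5, 15/2, 13/2, 19/5, 13/3)
obs 9: x=1 → posterior Dirichlet(7/5, 17/2, 13/2, 19/5, 13/3)
obs 10: x=3 → posterior Dirichlet(7/5, 17/2, 13/2, 24/5, 13/3)
obs 11: x=1 → posterior Dirichlet(7/5, 19/2, 13/2, 24/5, 13/3)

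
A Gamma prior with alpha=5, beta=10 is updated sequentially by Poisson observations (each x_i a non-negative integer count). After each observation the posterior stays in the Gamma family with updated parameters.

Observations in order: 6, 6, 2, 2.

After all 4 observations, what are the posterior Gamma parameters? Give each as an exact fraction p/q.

alpha=21, beta=14

obs 1: x=6 → posterior Gamma(11, 11)
obs 2: x=6 → posterior Gamma(17, 12)
obs 3: x=2 → posterior Gamma(19, 13)
obs 4: x=2 → posterior Gamma(21, 14)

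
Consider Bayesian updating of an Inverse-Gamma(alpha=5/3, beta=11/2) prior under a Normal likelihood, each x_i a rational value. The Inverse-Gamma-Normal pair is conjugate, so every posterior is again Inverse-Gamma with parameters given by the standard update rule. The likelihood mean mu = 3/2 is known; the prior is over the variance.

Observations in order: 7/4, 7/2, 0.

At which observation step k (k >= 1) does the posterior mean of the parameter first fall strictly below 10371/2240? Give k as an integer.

obs 1: x=7/4 → posterior Inverse-Gamma(13/6, 177/32)
obs 2: x=7/2 → posterior Inverse-Gamma(8/3, 241/32)
obs 3: x=0 → posterior Inverse-Gamma(19/6, 277/32)

k = 2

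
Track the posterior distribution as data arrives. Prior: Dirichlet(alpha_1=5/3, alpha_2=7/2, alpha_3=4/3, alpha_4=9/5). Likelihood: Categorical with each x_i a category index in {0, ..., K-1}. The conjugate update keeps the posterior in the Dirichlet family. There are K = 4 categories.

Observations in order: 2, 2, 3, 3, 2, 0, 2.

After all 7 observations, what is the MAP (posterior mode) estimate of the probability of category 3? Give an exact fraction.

28/113

obs 1: x=2 → posterior Dirichlet(5/3, 7/2, 7/3, 9/5)
obs 2: x=2 → posterior Dirichlet(5/3, 7/2, 10/3, 9/5)
obs 3: x=3 → posterior Dirichlet(5/3, 7/2, 10/3, 14/5)
obs 4: x=3 → posterior Dirichlet(5/3, 7/2, 10/3, 19/5)
obs 5: x=2 → posterior Dirichlet(5/3, 7/2, 13/3, 19/5)
obs 6: x=0 → posterior Dirichlet(8/3, 7/2, 13/3, 19/5)
obs 7: x=2 → posterior Dirichlet(8/3, 7/2, 16/3, 19/5)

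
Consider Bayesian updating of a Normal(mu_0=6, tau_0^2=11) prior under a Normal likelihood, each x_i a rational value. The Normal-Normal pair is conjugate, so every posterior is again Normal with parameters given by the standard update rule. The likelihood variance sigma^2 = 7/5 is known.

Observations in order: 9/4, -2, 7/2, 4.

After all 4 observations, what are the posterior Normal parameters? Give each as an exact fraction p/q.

obs 1: x=9/4 → posterior Normal(663/248, 77/62)
obs 2: x=-2 → posterior Normal(223/468, 77/117)
obs 3: x=7/2 → posterior Normal(993/688, 77/172)
obs 4: x=4 → posterior Normal(1873/908, 77/227)

mu_0=1873/908, tau_0^2=77/227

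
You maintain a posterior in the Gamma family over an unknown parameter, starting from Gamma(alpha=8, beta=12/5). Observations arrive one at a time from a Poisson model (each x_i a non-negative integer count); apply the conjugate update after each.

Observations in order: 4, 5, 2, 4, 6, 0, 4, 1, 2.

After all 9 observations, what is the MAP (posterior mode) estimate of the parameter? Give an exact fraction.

obs 1: x=4 → posterior Gamma(12, 17/5)
obs 2: x=5 → posterior Gamma(17, 22/5)
obs 3: x=2 → posterior Gamma(19, 27/5)
obs 4: x=4 → posterior Gamma(23, 32/5)
obs 5: x=6 → posterior Gamma(29, 37/5)
obs 6: x=0 → posterior Gamma(29, 42/5)
obs 7: x=4 → posterior Gamma(33, 47/5)
obs 8: x=1 → posterior Gamma(34, 52/5)
obs 9: x=2 → posterior Gamma(36, 57/5)

175/57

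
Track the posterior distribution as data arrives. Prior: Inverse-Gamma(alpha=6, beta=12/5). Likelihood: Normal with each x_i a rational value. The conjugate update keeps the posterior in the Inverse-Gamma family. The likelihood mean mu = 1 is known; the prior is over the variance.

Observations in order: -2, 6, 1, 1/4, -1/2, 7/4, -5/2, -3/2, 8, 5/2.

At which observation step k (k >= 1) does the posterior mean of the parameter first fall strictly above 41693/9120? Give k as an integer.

k = 9

obs 1: x=-2 → posterior Inverse-Gamma(13/2, 69/10)
obs 2: x=6 → posterior Inverse-Gamma(7, 97/5)
obs 3: x=1 → posterior Inverse-Gamma(15/2, 97/5)
obs 4: x=1/4 → posterior Inverse-Gamma(8, 3149/160)
obs 5: x=-1/2 → posterior Inverse-Gamma(17/2, 3329/160)
obs 6: x=7/4 → posterior Inverse-Gamma(9, 1687/80)
obs 7: x=-5/2 → posterior Inverse-Gamma(19/2, 2177/80)
obs 8: x=-3/2 → posterior Inverse-Gamma(10, 2427/80)
obs 9: x=8 → posterior Inverse-Gamma(21/2, 4387/80)
obs 10: x=5/2 → posterior Inverse-Gamma(11, 4477/80)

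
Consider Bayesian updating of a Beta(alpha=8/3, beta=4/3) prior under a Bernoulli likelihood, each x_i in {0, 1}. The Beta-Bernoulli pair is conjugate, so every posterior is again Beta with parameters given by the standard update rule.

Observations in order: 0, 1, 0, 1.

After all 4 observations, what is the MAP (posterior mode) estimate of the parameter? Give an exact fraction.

11/18

obs 1: x=0 → posterior Beta(8/3, 7/3)
obs 2: x=1 → posterior Beta(11/3, 7/3)
obs 3: x=0 → posterior Beta(11/3, 10/3)
obs 4: x=1 → posterior Beta(14/3, 10/3)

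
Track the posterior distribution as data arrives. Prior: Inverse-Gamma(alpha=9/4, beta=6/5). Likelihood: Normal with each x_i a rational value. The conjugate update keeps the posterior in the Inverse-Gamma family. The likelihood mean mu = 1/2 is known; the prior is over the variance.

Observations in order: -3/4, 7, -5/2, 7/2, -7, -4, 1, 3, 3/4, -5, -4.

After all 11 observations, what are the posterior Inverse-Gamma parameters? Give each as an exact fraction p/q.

obs 1: x=-3/4 → posterior Inverse-Gamma(11/4, 317/160)
obs 2: x=7 → posterior Inverse-Gamma(13/4, 3697/160)
obs 3: x=-5/2 → posterior Inverse-Gamma(15/4, 4417/160)
obs 4: x=7/2 → posterior Inverse-Gamma(17/4, 5137/160)
obs 5: x=-7 → posterior Inverse-Gamma(19/4, 9637/160)
obs 6: x=-4 → posterior Inverse-Gamma(21/4, 11257/160)
obs 7: x=1 → posterior Inverse-Gamma(23/4, 11277/160)
obs 8: x=3 → posterior Inverse-Gamma(25/4, 11777/160)
obs 9: x=3/4 → posterior Inverse-Gamma(27/4, 5891/80)
obs 10: x=-5 → posterior Inverse-Gamma(29/4, 7101/80)
obs 11: x=-4 → posterior Inverse-Gamma(31/4, 7911/80)

alpha=31/4, beta=7911/80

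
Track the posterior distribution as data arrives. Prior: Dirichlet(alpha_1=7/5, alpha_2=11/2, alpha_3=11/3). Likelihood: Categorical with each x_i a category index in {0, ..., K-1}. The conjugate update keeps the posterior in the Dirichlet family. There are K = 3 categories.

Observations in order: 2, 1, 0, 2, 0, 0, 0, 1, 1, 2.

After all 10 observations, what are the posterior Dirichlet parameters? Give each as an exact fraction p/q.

obs 1: x=2 → posterior Dirichlet(7/5, 11/2, 14/3)
obs 2: x=1 → posterior Dirichlet(7/5, 13/2, 14/3)
obs 3: x=0 → posterior Dirichlet(12/5, 13/2, 14/3)
obs 4: x=2 → posterior Dirichlet(12/5, 13/2, 17/3)
obs 5: x=0 → posterior Dirichlet(17/5, 13/2, 17/3)
obs 6: x=0 → posterior Dirichlet(22/5, 13/2, 17/3)
obs 7: x=0 → posterior Dirichlet(27/5, 13/2, 17/3)
obs 8: x=1 → posterior Dirichlet(27/5, 15/2, 17/3)
obs 9: x=1 → posterior Dirichlet(27/5, 17/2, 17/3)
obs 10: x=2 → posterior Dirichlet(27/5, 17/2, 20/3)

alpha_1=27/5, alpha_2=17/2, alpha_3=20/3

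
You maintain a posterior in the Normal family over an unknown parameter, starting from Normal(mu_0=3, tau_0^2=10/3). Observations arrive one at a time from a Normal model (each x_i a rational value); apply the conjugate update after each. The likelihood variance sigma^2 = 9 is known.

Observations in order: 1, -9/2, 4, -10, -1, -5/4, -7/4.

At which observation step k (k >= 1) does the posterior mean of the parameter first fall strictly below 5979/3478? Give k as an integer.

k = 2

obs 1: x=1 → posterior Normal(91/37, 90/37)
obs 2: x=-9/2 → posterior Normal(46/47, 90/47)
obs 3: x=4 → posterior Normal(86/57, 30/19)
obs 4: x=-10 → posterior Normal(-14/67, 90/67)
obs 5: x=-1 → posterior Normal(-24/77, 90/77)
obs 6: x=-5/4 → posterior Normal(-73/174, 30/29)
obs 7: x=-7/4 → posterior Normal(-54/97, 90/97)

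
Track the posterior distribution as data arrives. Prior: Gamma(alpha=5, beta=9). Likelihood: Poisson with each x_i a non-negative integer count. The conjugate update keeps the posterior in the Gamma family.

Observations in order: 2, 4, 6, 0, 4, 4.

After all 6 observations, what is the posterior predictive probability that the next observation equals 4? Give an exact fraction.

obs 1: x=2 → posterior Gamma(7, 10)
obs 2: x=4 → posterior Gamma(11, 11)
obs 3: x=6 → posterior Gamma(17, 12)
obs 4: x=0 → posterior Gamma(17, 13)
obs 5: x=4 → posterior Gamma(21, 14)
obs 6: x=4 → posterior Gamma(25, 15)

5170176708205170929431915283203125/83076749736557242056487941267521536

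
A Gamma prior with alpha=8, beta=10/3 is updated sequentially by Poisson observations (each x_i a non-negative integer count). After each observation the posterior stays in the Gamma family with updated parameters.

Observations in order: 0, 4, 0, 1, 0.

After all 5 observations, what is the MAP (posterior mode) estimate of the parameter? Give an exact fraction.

36/25

obs 1: x=0 → posterior Gamma(8, 13/3)
obs 2: x=4 → posterior Gamma(12, 16/3)
obs 3: x=0 → posterior Gamma(12, 19/3)
obs 4: x=1 → posterior Gamma(13, 22/3)
obs 5: x=0 → posterior Gamma(13, 25/3)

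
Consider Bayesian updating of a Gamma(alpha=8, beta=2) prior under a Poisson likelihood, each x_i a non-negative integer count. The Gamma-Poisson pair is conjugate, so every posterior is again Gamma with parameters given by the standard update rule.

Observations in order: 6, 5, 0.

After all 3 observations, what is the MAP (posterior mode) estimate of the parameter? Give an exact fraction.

obs 1: x=6 → posterior Gamma(14, 3)
obs 2: x=5 → posterior Gamma(19, 4)
obs 3: x=0 → posterior Gamma(19, 5)

18/5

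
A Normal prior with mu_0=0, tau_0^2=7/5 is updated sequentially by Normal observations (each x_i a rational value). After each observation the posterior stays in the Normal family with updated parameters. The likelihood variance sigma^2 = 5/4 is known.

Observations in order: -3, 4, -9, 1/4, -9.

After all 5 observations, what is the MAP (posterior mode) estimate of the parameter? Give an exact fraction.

-469/165

obs 1: x=-3 → posterior Normal(-84/53, 35/53)
obs 2: x=4 → posterior Normal(28/81, 35/81)
obs 3: x=-9 → posterior Normal(-224/109, 35/109)
obs 4: x=1/4 → posterior Normal(-217/137, 35/137)
obs 5: x=-9 → posterior Normal(-469/165, 7/33)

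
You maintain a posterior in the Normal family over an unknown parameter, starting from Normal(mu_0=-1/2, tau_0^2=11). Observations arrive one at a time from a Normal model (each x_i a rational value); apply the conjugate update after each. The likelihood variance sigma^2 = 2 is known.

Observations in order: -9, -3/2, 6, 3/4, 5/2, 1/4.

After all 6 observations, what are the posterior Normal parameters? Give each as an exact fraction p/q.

obs 1: x=-9 → posterior Normal(-100/13, 22/13)
obs 2: x=-3/2 → posterior Normal(-233/48, 11/12)
obs 3: x=6 → posterior Normal(-101/70, 22/35)
obs 4: x=3/4 → posterior Normal(-169/184, 11/23)
obs 5: x=5/2 → posterior Normal(-59/228, 22/57)
obs 6: x=1/4 → posterior Normal(-3/17, 11/34)

mu_0=-3/17, tau_0^2=11/34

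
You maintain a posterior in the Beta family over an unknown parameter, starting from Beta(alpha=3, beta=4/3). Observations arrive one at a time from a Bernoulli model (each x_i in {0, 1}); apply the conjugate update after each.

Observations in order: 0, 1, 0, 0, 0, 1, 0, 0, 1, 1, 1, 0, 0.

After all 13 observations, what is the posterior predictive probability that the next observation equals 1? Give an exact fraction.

obs 1: x=0 → posterior Beta(3, 7/3)
obs 2: x=1 → posterior Beta(4, 7/3)
obs 3: x=0 → posterior Beta(4, 10/3)
obs 4: x=0 → posterior Beta(4, 13/3)
obs 5: x=0 → posterior Beta(4, 16/3)
obs 6: x=1 → posterior Beta(5, 16/3)
obs 7: x=0 → posterior Beta(5, 19/3)
obs 8: x=0 → posterior Beta(5, 22/3)
obs 9: x=1 → posterior Beta(6, 22/3)
obs 10: x=1 → posterior Beta(7, 22/3)
obs 11: x=1 → posterior Beta(8, 22/3)
obs 12: x=0 → posterior Beta(8, 25/3)
obs 13: x=0 → posterior Beta(8, 28/3)

6/13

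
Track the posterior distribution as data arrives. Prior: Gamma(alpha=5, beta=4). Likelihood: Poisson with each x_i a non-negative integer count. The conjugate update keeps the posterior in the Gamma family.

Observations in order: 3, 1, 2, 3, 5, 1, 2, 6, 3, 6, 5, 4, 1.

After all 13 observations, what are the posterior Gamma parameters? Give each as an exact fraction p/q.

obs 1: x=3 → posterior Gamma(8, 5)
obs 2: x=1 → posterior Gamma(9, 6)
obs 3: x=2 → posterior Gamma(11, 7)
obs 4: x=3 → posterior Gamma(14, 8)
obs 5: x=5 → posterior Gamma(19, 9)
obs 6: x=1 → posterior Gamma(20, 10)
obs 7: x=2 → posterior Gamma(22, 11)
obs 8: x=6 → posterior Gamma(28, 12)
obs 9: x=3 → posterior Gamma(31, 13)
obs 10: x=6 → posterior Gamma(37, 14)
obs 11: x=5 → posterior Gamma(42, 15)
obs 12: x=4 → posterior Gamma(46, 16)
obs 13: x=1 → posterior Gamma(47, 17)

alpha=47, beta=17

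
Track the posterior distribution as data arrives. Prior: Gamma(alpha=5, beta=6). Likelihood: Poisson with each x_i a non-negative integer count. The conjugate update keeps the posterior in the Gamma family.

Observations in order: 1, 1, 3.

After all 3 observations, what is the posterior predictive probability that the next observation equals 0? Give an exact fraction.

3486784401/10000000000

obs 1: x=1 → posterior Gamma(6, 7)
obs 2: x=1 → posterior Gamma(7, 8)
obs 3: x=3 → posterior Gamma(10, 9)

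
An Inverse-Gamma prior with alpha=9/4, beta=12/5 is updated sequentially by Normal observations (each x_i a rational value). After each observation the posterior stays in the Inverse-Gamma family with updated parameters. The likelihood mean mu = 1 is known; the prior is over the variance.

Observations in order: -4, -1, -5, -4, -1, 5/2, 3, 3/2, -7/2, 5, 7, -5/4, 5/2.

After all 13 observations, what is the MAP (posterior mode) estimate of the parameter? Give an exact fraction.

obs 1: x=-4 → posterior Inverse-Gamma(11/4, 149/10)
obs 2: x=-1 → posterior Inverse-Gamma(13/4, 169/10)
obs 3: x=-5 → posterior Inverse-Gamma(15/4, 349/10)
obs 4: x=-4 → posterior Inverse-Gamma(17/4, 237/5)
obs 5: x=-1 → posterior Inverse-Gamma(19/4, 247/5)
obs 6: x=5/2 → posterior Inverse-Gamma(21/4, 2021/40)
obs 7: x=3 → posterior Inverse-Gamma(23/4, 2101/40)
obs 8: x=3/2 → posterior Inverse-Gamma(25/4, 1053/20)
obs 9: x=-7/2 → posterior Inverse-Gamma(27/4, 2511/40)
obs 10: x=5 → posterior Inverse-Gamma(29/4, 2831/40)
obs 11: x=7 → posterior Inverse-Gamma(31/4, 3551/40)
obs 12: x=-5/4 → posterior Inverse-Gamma(33/4, 14609/160)
obs 13: x=5/2 → posterior Inverse-Gamma(35/4, 14789/160)

14789/1560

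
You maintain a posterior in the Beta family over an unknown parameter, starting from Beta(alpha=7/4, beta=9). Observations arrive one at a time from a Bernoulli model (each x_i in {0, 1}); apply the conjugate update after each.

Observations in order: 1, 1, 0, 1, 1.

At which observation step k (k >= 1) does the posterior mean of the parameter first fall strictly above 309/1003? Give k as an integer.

k = 4

obs 1: x=1 → posterior Beta(11/4, 9)
obs 2: x=1 → posterior Beta(15/4, 9)
obs 3: x=0 → posterior Beta(15/4, 10)
obs 4: x=1 → posterior Beta(19/4, 10)
obs 5: x=1 → posterior Beta(23/4, 10)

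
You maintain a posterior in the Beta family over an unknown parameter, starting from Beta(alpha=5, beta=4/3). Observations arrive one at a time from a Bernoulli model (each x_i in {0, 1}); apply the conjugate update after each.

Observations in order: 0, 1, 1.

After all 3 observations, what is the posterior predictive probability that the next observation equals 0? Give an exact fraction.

1/4

obs 1: x=0 → posterior Beta(5, 7/3)
obs 2: x=1 → posterior Beta(6, 7/3)
obs 3: x=1 → posterior Beta(7, 7/3)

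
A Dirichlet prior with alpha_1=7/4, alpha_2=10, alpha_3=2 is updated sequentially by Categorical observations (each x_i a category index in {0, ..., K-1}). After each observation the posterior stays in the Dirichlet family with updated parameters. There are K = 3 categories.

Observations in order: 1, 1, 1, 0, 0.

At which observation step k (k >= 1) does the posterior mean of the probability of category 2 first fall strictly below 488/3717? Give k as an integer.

obs 1: x=1 → posterior Dirichlet(7/4, 11, 2)
obs 2: x=1 → posterior Dirichlet(7/4, 12, 2)
obs 3: x=1 → posterior Dirichlet(7/4, 13, 2)
obs 4: x=0 → posterior Dirichlet(11/4, 13, 2)
obs 5: x=0 → posterior Dirichlet(15/4, 13, 2)

k = 2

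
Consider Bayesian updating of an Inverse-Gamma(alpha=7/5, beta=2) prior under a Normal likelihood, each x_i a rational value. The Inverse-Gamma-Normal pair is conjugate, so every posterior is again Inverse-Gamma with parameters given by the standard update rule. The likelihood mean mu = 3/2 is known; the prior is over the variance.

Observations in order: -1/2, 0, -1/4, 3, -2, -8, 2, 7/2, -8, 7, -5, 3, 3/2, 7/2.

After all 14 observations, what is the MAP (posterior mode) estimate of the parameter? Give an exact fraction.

23305/1504

obs 1: x=-1/2 → posterior Inverse-Gamma(19/10, 4)
obs 2: x=0 → posterior Inverse-Gamma(12/5, 41/8)
obs 3: x=-1/4 → posterior Inverse-Gamma(29/10, 213/32)
obs 4: x=3 → posterior Inverse-Gamma(17/5, 249/32)
obs 5: x=-2 → posterior Inverse-Gamma(39/10, 445/32)
obs 6: x=-8 → posterior Inverse-Gamma(22/5, 1889/32)
obs 7: x=2 → posterior Inverse-Gamma(49/10, 1893/32)
obs 8: x=7/2 → posterior Inverse-Gamma(27/5, 1957/32)
obs 9: x=-8 → posterior Inverse-Gamma(59/10, 3401/32)
obs 10: x=7 → posterior Inverse-Gamma(32/5, 3885/32)
obs 11: x=-5 → posterior Inverse-Gamma(69/10, 4561/32)
obs 12: x=3 → posterior Inverse-Gamma(37/5, 4597/32)
obs 13: x=3/2 → posterior Inverse-Gamma(79/10, 4597/32)
obs 14: x=7/2 → posterior Inverse-Gamma(42/5, 4661/32)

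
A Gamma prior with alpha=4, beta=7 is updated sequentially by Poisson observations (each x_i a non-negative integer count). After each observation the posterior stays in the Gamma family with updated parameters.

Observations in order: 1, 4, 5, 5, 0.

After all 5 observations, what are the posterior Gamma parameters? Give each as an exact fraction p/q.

alpha=19, beta=12

obs 1: x=1 → posterior Gamma(5, 8)
obs 2: x=4 → posterior Gamma(9, 9)
obs 3: x=5 → posterior Gamma(14, 10)
obs 4: x=5 → posterior Gamma(19, 11)
obs 5: x=0 → posterior Gamma(19, 12)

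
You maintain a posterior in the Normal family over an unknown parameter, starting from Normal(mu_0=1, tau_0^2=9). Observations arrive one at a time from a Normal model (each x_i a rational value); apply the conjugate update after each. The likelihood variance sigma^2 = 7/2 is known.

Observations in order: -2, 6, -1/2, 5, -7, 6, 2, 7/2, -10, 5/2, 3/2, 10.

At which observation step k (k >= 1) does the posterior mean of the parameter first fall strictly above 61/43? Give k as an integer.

obs 1: x=-2 → posterior Normal(-29/25, 63/25)
obs 2: x=6 → posterior Normal(79/43, 63/43)
obs 3: x=-1/2 → posterior Normal(70/61, 63/61)
obs 4: x=5 → posterior Normal(160/79, 63/79)
obs 5: x=-7 → posterior Normal(34/97, 63/97)
obs 6: x=6 → posterior Normal(142/115, 63/115)
obs 7: x=2 → posterior Normal(178/133, 9/19)
obs 8: x=7/2 → posterior Normal(241/151, 63/151)
obs 9: x=-10 → posterior Normal(61/169, 63/169)
obs 10: x=5/2 → posterior Normal(106/187, 63/187)
obs 11: x=3/2 → posterior Normal(133/205, 63/205)
obs 12: x=10 → posterior Normal(313/223, 63/223)

k = 2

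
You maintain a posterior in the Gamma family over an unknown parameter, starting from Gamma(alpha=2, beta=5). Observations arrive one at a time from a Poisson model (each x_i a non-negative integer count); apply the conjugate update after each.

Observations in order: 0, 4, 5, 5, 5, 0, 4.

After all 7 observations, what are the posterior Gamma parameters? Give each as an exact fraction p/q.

obs 1: x=0 → posterior Gamma(2, 6)
obs 2: x=4 → posterior Gamma(6, 7)
obs 3: x=5 → posterior Gamma(11, 8)
obs 4: x=5 → posterior Gamma(16, 9)
obs 5: x=5 → posterior Gamma(21, 10)
obs 6: x=0 → posterior Gamma(21, 11)
obs 7: x=4 → posterior Gamma(25, 12)

alpha=25, beta=12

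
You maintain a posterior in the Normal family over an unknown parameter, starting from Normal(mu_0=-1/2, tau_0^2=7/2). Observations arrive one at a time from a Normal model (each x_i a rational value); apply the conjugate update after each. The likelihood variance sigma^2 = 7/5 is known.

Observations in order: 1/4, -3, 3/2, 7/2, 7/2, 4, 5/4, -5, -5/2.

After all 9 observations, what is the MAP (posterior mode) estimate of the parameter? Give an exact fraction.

obs 1: x=1/4 → posterior Normal(1/28, 1)
obs 2: x=-3 → posterior Normal(-59/48, 7/12)
obs 3: x=3/2 → posterior Normal(-29/68, 7/17)
obs 4: x=7/2 → posterior Normal(41/88, 7/22)
obs 5: x=7/2 → posterior Normal(37/36, 7/27)
obs 6: x=4 → posterior Normal(191/128, 7/32)
obs 7: x=5/4 → posterior Normal(54/37, 7/37)
obs 8: x=-5 → posterior Normal(29/42, 1/6)
obs 9: x=-5/2 → posterior Normal(33/94, 7/47)

33/94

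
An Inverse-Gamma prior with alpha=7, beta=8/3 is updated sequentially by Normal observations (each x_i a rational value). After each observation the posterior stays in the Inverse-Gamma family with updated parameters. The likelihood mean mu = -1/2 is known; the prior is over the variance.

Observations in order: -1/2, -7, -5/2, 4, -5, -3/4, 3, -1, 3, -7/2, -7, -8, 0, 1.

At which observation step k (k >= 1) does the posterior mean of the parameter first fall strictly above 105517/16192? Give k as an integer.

obs 1: x=-1/2 → posterior Inverse-Gamma(15/2, 8/3)
obs 2: x=-7 → posterior Inverse-Gamma(8, 571/24)
obs 3: x=-5/2 → posterior Inverse-Gamma(17/2, 619/24)
obs 4: x=4 → posterior Inverse-Gamma(9, 431/12)
obs 5: x=-5 → posterior Inverse-Gamma(19/2, 1105/24)
obs 6: x=-3/4 → posterior Inverse-Gamma(10, 4423/96)
obs 7: x=3 → posterior Inverse-Gamma(21/2, 5011/96)
obs 8: x=-1 → posterior Inverse-Gamma(11, 5023/96)
obs 9: x=3 → posterior Inverse-Gamma(23/2, 5611/96)
obs 10: x=-7/2 → posterior Inverse-Gamma(12, 6043/96)
obs 11: x=-7 → posterior Inverse-Gamma(25/2, 8071/96)
obs 12: x=-8 → posterior Inverse-Gamma(13, 10771/96)
obs 13: x=0 → posterior Inverse-Gamma(27/2, 10783/96)
obs 14: x=1 → posterior Inverse-Gamma(14, 10891/96)

k = 11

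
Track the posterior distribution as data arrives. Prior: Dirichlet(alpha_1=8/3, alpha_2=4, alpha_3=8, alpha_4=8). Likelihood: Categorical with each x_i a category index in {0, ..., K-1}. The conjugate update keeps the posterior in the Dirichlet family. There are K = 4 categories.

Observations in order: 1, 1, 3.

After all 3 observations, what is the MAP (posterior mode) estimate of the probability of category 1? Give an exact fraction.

3/13

obs 1: x=1 → posterior Dirichlet(8/3, 5, 8, 8)
obs 2: x=1 → posterior Dirichlet(8/3, 6, 8, 8)
obs 3: x=3 → posterior Dirichlet(8/3, 6, 8, 9)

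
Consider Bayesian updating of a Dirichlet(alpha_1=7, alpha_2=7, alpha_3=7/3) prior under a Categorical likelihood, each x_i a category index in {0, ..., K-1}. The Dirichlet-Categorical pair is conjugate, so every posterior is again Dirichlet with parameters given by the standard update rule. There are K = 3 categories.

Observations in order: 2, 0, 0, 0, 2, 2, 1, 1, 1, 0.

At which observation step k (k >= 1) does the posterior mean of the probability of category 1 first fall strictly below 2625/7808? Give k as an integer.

obs 1: x=2 → posterior Dirichlet(7, 7, 10/3)
obs 2: x=0 → posterior Dirichlet(8, 7, 10/3)
obs 3: x=0 → posterior Dirichlet(9, 7, 10/3)
obs 4: x=0 → posterior Dirichlet(10, 7, 10/3)
obs 5: x=2 → posterior Dirichlet(10, 7, 13/3)
obs 6: x=2 → posterior Dirichlet(10, 7, 16/3)
obs 7: x=1 → posterior Dirichlet(10, 8, 16/3)
obs 8: x=1 → posterior Dirichlet(10, 9, 16/3)
obs 9: x=1 → posterior Dirichlet(10, 10, 16/3)
obs 10: x=0 → posterior Dirichlet(11, 10, 16/3)

k = 5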